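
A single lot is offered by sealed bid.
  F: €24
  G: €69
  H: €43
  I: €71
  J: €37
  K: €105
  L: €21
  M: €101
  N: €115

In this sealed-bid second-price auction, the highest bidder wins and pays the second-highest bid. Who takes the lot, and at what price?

N pays €105

Bids ranked: 115 (N) > 105 (K) > 101 (M) > 71 (I) > 69 (G) > 43 (H) > …
N is highest; pays the second-highest bid, €105.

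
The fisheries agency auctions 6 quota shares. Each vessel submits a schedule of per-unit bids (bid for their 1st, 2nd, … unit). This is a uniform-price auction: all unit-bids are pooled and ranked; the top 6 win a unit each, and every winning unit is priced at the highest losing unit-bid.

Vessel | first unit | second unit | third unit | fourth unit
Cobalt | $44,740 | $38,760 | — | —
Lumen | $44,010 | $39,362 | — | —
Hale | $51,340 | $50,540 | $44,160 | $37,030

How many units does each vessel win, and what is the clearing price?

Cobalt 1, Hale 3, Lumen 2; clearing price $38,760

Merging the schedules and taking the best 6: 51,340 (Hale-1), 50,540 (Hale-2), 44,740 (Cobalt-1), 44,160 (Hale-3), 44,010 (Lumen-1), 39,362 (Lumen-2)
The (k+1)-th unit-bid is $38,760.
Allocation: Cobalt 1, Hale 3, Lumen 2.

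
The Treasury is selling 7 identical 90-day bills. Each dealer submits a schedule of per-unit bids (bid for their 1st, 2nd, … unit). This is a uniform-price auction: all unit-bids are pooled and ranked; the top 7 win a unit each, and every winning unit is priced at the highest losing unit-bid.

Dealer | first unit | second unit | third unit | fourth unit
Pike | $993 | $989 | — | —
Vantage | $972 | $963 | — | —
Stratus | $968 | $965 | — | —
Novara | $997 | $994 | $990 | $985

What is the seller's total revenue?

Merging the schedules and taking the best 7: 997 (Novara-1), 994 (Novara-2), 993 (Pike-1), 990 (Novara-3), 989 (Pike-2), 985 (Novara-4), 972 (Vantage-1)
Highest rejected unit-bid = $968.
Allocation: Novara 4, Pike 2, Vantage 1. Every unit priced at $968.
Revenue = 7 × 968 = $6,776.

Total revenue: $6,776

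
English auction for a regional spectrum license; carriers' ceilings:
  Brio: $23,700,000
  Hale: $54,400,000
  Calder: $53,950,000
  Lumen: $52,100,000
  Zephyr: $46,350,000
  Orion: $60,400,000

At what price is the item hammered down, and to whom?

Orion wins at $54,400,000

Rule: the price rises until one bidder remains; the winner pays the price at which the last rival dropped out.
Limits in order: 60,400,000 (Orion) > 54,400,000 (Hale) > 53,950,000 (Calder) > 52,100,000 (Lumen) > 46,350,000 (Zephyr) > 23,700,000 (Brio)
Hale is the last rival to drop out, at $54,400,000; Orion remains and wins at that price.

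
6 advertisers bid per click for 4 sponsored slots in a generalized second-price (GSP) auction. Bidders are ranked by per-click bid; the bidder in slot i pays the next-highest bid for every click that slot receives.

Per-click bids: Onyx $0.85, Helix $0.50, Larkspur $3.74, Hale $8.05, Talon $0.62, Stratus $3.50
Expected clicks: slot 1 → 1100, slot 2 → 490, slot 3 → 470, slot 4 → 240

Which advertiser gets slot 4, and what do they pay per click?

Onyx; $0.62 per click

Per-click bids in order: $8.05 (Hale) > $3.74 (Larkspur) > $3.50 (Stratus) > $0.85 (Onyx) > $0.62 (Talon) > …
Slot 4 goes to the fourth-ranked bidder, Onyx, who pays the next bid down: $0.62/click.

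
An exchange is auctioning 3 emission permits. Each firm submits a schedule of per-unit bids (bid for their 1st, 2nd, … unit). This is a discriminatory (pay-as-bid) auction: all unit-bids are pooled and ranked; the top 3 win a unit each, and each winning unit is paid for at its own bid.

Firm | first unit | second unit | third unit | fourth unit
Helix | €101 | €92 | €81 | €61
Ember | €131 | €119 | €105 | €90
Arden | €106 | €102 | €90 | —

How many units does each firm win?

Arden 1, Ember 2

Pooled unit-bids ranked (top 3): 131 (Ember-1), 119 (Ember-2), 106 (Arden-1)
Next rejected bid: €105 (not a price — pay-as-bid).
Allocation: Arden 1, Ember 2.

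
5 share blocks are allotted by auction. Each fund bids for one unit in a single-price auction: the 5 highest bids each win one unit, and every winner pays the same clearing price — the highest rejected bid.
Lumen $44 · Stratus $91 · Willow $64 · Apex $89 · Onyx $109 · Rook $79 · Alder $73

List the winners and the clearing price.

Onyx, Stratus, Apex, Rook, Alder; each pays $64

Ordering the bids: 109 (Onyx), 91 (Stratus), 89 (Apex), 79 (Rook), 73 (Alder), 64 (Willow), 44 (Lumen)
Winners (5 units): Onyx, Stratus, Apex, Rook, Alder.
First losing bid is Willow's $64, which sets the uniform price.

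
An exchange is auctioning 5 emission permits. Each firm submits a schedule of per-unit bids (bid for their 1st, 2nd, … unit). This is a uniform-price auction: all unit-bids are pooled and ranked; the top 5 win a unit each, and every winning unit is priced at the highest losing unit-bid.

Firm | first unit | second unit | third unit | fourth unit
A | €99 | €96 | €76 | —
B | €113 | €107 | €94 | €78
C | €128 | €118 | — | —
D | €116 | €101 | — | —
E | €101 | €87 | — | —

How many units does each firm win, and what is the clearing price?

Pooled unit-bids ranked (top 5): 128 (C-1), 118 (C-2), 116 (D-1), 113 (B-1), 107 (B-2)
The (k+1)-th unit-bid is €101.
Allocation: B 2, C 2, D 1.

B 2, C 2, D 1; clearing price €101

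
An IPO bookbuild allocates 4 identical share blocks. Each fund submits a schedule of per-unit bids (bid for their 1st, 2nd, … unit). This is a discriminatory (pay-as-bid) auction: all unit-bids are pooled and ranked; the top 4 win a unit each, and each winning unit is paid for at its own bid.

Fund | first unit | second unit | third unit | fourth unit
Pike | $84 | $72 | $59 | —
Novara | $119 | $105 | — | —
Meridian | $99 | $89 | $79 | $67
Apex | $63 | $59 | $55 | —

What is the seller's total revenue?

Total revenue: $412

Merging the schedules and taking the best 4: 119 (Novara-1), 105 (Novara-2), 99 (Meridian-1), 89 (Meridian-2)
Next rejected bid: $84 (not a price — pay-as-bid).
Each winning unit pays its own bid.
Revenue = 119 + 105 + 99 + 89 = $412.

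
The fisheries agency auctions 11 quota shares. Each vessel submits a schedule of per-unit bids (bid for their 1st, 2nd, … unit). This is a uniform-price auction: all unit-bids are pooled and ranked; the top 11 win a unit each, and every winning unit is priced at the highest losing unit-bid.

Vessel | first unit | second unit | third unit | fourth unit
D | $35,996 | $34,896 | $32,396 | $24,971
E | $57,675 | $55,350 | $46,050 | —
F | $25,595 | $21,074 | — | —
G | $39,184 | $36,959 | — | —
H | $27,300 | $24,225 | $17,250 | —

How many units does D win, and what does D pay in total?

D: 4 units, pays $96,900

Merging the schedules and taking the best 11: 57,675 (E-1), 55,350 (E-2), 46,050 (E-3), 39,184 (G-1), 36,959 (G-2), 35,996 (D-1), 34,896 (D-2), 32,396 (D-3), 27,300 (H-1), 25,595 (F-1), 24,971 (D-4)
Highest rejected unit-bid = $24,225.
D wins 4 unit(s) at $24,225 each.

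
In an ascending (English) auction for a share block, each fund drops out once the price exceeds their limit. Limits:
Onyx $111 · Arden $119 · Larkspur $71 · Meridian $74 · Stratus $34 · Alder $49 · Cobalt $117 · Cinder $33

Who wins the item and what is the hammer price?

Open ascending-bid auction: the price rises until one bidder remains; the winner pays the price at which the last rival dropped out.
Limits in order: 119 (Arden) > 117 (Cobalt) > 111 (Onyx) > 74 (Meridian) > 71 (Larkspur) > 49 (Alder) > …
Once the price passes $117, only Arden is left; the hammer falls at Cobalt's limit of $117.

Arden wins at $117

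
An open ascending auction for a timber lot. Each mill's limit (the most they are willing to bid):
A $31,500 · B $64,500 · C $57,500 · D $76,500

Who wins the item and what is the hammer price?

D wins at $64,500

Limits ranked: 76,500 (D) > 64,500 (B) > 57,500 (C) > 31,500 (A)
B is the last rival to drop out, at $64,500; D remains and wins at that price.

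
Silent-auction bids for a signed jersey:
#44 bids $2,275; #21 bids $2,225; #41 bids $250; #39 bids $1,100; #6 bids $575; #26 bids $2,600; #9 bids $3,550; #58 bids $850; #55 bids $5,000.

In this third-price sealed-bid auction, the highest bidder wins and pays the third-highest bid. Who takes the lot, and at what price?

#55 pays $2,600

Bids ranked: 5,000 (#55) > 3,550 (#9) > 2,600 (#26) > 2,275 (#44) > 2,225 (#21) > 1,100 (#39) > …
#55 is highest; pays the third-highest bid, $2,600.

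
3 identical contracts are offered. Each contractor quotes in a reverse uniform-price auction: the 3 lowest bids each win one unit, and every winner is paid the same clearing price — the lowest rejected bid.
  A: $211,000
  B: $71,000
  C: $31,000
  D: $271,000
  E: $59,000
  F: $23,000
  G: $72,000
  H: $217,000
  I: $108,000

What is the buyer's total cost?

Total cost: $213,000

Bids ranked low→high: 23,000 (F), 31,000 (C), 59,000 (E), 71,000 (B), 72,000 (G), …
The 3 lowest are F, C, E.
Clearing price = lowest rejected bid = $71,000.
Total cost = 3 × $71,000 = $213,000.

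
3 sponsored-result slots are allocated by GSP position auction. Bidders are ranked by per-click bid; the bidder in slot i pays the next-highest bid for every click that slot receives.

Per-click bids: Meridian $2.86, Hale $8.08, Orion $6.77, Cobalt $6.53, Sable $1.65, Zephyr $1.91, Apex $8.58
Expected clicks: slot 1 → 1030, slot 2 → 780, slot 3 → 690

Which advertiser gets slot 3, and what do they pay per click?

Sorting advertisers: $8.58 (Apex) > $8.08 (Hale) > $6.77 (Orion) > $6.53 (Cobalt) > …
Slot 3 goes to the third-ranked bidder, Orion, who pays the next bid down: $6.53/click.

Orion; $6.53 per click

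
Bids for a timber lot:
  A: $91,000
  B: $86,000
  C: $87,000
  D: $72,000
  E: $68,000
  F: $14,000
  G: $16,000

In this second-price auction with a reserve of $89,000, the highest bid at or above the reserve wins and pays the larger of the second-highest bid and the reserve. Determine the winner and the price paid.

Sorting bids: 91,000 (A) > 87,000 (C) > 86,000 (B) > 72,000 (D) > 68,000 (E) > 16,000 (G) > …
Highest eligible bid: A at $91,000.
Second-highest bid $87,000 is below the reserve $89,000, so the reserve binds → payment $89,000.

A pays $89,000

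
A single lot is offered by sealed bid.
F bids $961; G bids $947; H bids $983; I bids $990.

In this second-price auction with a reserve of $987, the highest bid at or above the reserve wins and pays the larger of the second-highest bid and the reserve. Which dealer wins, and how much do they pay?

I pays $987

Bids ranked: 990 (I) > 983 (H) > 961 (F) > 947 (G)
Highest eligible bid: I at $990.
Second-highest bid $983 is below the reserve $987, so the reserve binds → payment $987.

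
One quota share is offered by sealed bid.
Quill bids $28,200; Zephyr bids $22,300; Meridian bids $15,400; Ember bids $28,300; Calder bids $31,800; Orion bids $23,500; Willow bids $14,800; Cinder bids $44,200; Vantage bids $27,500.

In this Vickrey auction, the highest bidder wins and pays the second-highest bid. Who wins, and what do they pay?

Sorting bids: 44,200 (Cinder) > 31,800 (Calder) > 28,300 (Ember) > 28,200 (Quill) > 27,500 (Vantage) > 23,500 (Orion) > …
Cinder wins with the highest bid; price is set by the runner-up at $31,800.

Cinder pays $31,800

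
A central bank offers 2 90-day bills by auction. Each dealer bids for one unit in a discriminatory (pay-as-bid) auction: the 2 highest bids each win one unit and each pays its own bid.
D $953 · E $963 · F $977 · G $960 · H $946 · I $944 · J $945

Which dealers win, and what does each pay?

F $977, E $963

Ordering the bids: 977 (F), 963 (E), 960 (G), 953 (D), …
Top 2: F, E.
Each winner pays its own bid: F $977, E $963.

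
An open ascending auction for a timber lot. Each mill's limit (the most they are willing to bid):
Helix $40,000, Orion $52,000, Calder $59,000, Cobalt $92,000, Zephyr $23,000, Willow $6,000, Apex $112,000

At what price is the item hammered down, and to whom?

Limits ranked: 112,000 (Apex) > 92,000 (Cobalt) > 59,000 (Calder) > 52,000 (Orion) > 40,000 (Helix) > 23,000 (Zephyr) > …
Once the price passes $92,000, only Apex is left; the hammer falls at Cobalt's limit of $92,000.

Apex wins at $92,000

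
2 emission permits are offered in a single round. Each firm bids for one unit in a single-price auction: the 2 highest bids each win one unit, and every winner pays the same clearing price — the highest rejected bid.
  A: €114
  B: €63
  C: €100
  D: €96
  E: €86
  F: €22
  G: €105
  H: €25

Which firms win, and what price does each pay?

Ordering the bids: 114 (A), 105 (G), 100 (C), 96 (D), …
Top 2: A, G.
Clearing price = highest rejected bid = €100.

A, G; each pays €100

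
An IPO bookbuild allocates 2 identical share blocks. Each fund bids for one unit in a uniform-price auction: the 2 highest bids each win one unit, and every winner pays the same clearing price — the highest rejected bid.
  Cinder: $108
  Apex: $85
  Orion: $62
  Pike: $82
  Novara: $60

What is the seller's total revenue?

Sorting: 108 (Cinder), 85 (Apex), 82 (Pike), 62 (Orion), …
The 2 highest are Cinder, Apex.
Highest unsuccessful bid: $82 → clearing price.
Total revenue = 2 × $82 = $164.

Total revenue: $164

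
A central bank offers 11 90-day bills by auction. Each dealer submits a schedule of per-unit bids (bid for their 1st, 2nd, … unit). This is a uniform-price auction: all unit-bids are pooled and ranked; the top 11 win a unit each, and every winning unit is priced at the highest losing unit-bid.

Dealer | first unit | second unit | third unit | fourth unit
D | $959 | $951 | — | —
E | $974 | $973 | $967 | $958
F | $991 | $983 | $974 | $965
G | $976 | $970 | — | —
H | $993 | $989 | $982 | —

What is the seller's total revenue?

Merging the schedules and taking the best 11: 993 (H-1), 991 (F-1), 989 (H-2), 983 (F-2), 982 (H-3), 976 (G-1), 974 (E-1), 974 (F-3), 973 (E-2), 970 (G-2), 967 (E-3)
First bid not allocated: $965.
Allocation: E 3, F 3, G 2, H 3. Every unit priced at $965.
Revenue = 11 × 965 = $10,615.

Total revenue: $10,615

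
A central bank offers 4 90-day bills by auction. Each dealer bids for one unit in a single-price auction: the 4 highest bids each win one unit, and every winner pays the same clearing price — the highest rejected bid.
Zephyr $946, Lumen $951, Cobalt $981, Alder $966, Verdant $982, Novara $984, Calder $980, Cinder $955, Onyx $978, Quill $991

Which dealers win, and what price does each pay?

Quill, Novara, Verdant, Cobalt; each pays $980

Sorting: 991 (Quill), 984 (Novara), 982 (Verdant), 981 (Cobalt), 980 (Calder), 978 (Onyx), …
The 4 highest are Quill, Novara, Verdant, Cobalt.
Highest unsuccessful bid: $980 → clearing price.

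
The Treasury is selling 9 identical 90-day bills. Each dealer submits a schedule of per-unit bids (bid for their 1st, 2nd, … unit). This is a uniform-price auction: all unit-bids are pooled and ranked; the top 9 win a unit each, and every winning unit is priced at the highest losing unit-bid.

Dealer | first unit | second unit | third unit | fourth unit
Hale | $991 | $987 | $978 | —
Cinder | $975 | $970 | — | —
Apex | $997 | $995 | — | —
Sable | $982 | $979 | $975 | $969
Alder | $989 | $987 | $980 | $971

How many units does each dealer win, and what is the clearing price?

Merging the schedules and taking the best 9: 997 (Apex-1), 995 (Apex-2), 991 (Hale-1), 989 (Alder-1), 987 (Hale-2), 987 (Alder-2), 982 (Sable-1), 980 (Alder-3), 979 (Sable-2)
Highest rejected unit-bid = $978.
Allocation: Alder 3, Apex 2, Hale 2, Sable 2.

Alder 3, Apex 2, Hale 2, Sable 2; clearing price $978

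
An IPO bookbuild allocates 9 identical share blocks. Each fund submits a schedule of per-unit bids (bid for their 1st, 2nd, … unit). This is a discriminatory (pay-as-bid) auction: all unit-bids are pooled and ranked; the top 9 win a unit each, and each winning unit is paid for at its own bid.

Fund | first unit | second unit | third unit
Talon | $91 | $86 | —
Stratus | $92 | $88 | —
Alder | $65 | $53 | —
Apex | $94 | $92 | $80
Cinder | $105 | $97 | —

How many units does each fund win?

Apex 3, Cinder 2, Stratus 2, Talon 2

All unit-bids, highest first — top 9: 105 (Cinder-1), 97 (Cinder-2), 94 (Apex-1), 92 (Stratus-1), 92 (Apex-2), 91 (Talon-1), 88 (Stratus-2), 86 (Talon-2), 80 (Apex-3)
Next rejected bid: $65 (not a price — pay-as-bid).
Allocation: Apex 3, Cinder 2, Stratus 2, Talon 2.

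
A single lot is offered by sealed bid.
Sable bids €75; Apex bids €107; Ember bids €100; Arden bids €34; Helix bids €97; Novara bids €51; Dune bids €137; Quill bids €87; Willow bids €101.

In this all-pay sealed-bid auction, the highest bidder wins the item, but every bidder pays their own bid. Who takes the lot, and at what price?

Dune pays €137

Bids in order: 137 (Dune) > 107 (Apex) > 101 (Willow) > 100 (Ember) > 97 (Helix) > 87 (Quill) > …
Dune is highest and takes the item; every bidder forfeits their bid.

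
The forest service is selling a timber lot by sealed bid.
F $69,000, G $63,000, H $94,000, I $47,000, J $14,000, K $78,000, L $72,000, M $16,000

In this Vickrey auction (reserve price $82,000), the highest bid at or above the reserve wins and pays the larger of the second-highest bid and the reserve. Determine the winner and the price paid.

Vickrey auction (reserve price $82,000): the highest bid at or above the reserve wins and pays the larger of the second-highest bid and the reserve.
Sorting bids: 94,000 (H) > 78,000 (K) > 72,000 (L) > 69,000 (F) > 63,000 (G) > 47,000 (I) > …
H has the top bid at or above the reserve ($94,000).
max(second-highest $78,000, reserve $82,000) = $82,000.

H pays $82,000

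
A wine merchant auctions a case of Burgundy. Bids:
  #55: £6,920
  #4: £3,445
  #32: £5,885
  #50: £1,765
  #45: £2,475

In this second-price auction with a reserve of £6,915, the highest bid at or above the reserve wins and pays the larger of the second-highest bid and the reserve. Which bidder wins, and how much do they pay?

#55 pays £6,915

Bids in order: 6,920 (#55) > 5,885 (#32) > 3,445 (#4) > 2,475 (#45) > 1,765 (#50)
Highest eligible bid: #55 at £6,920.
Second-highest bid £5,885 is below the reserve £6,915, so the reserve binds → payment £6,915.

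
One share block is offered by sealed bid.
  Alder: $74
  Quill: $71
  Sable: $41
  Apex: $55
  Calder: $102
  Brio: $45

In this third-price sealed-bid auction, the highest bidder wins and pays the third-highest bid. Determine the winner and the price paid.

Calder pays $71

Bids in order: 102 (Calder) > 74 (Alder) > 71 (Quill) > 55 (Apex) > 45 (Brio) > 41 (Sable)
Calder is highest; pays the third-highest bid, $71.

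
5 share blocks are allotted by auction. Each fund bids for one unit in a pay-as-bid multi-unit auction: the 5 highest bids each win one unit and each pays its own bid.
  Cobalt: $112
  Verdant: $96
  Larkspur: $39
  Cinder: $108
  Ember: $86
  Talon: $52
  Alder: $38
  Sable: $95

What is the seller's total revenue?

Total revenue: $497

Bids ranked high→low: 112 (Cobalt), 108 (Cinder), 96 (Verdant), 95 (Sable), 86 (Ember), 52 (Talon), 39 (Larkspur), …
The 5 highest are Cobalt, Cinder, Verdant, Sable, Ember.
Total revenue = 112 + 108 + 96 + 95 + 86 = $497.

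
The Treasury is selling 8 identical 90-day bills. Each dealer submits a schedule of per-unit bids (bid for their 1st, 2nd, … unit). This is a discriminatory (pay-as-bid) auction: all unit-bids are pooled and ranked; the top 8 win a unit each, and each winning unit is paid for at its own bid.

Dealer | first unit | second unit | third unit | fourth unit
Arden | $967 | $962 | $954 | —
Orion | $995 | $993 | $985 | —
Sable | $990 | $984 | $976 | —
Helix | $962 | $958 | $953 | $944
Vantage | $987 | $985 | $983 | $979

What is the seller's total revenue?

Pooled unit-bids ranked (top 8): 995 (Orion-1), 993 (Orion-2), 990 (Sable-1), 987 (Vantage-1), 985 (Orion-3), 985 (Vantage-2), 984 (Sable-2), 983 (Vantage-3)
Next rejected bid: $979 (not a price — pay-as-bid).
Each winning unit pays its own bid.
Revenue = 995 + 993 + 990 + 987 + 985 + 985 + 984 + 983 = $7,902.

Total revenue: $7,902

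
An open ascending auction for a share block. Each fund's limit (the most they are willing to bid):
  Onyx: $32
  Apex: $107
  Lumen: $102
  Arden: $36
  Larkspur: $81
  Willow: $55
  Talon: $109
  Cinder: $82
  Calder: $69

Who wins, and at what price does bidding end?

Talon wins at $107

Limits ranked: 109 (Talon) > 107 (Apex) > 102 (Lumen) > 82 (Cinder) > 81 (Larkspur) > 69 (Calder) > …
Apex is the last rival to drop out, at $107; Talon remains and wins at that price.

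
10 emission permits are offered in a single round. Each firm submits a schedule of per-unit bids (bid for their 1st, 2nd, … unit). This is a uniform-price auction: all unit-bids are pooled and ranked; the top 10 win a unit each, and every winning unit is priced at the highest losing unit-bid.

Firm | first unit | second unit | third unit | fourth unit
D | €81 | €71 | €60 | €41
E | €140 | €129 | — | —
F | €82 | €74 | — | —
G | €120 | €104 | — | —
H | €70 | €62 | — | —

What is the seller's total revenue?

Merging the schedules and taking the best 10: 140 (E-1), 129 (E-2), 120 (G-1), 104 (G-2), 82 (F-1), 81 (D-1), 74 (F-2), 71 (D-2), 70 (H-1), 62 (H-2)
The (k+1)-th unit-bid is €60.
Allocation: D 2, E 2, F 2, G 2, H 2. Every unit priced at €60.
Revenue = 10 × 60 = €600.

Total revenue: €600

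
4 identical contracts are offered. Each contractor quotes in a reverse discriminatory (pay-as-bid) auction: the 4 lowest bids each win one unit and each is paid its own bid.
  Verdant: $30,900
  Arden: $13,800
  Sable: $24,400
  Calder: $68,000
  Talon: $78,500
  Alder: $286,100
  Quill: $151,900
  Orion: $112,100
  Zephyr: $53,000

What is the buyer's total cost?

Total cost: $122,100

Sorting: 13,800 (Arden), 24,400 (Sable), 30,900 (Verdant), 53,000 (Zephyr), 68,000 (Calder), 78,500 (Talon), …
The 4 lowest are Arden, Sable, Verdant, Zephyr.
Total cost = 13,800 + 24,400 + 30,900 + 53,000 = $122,100.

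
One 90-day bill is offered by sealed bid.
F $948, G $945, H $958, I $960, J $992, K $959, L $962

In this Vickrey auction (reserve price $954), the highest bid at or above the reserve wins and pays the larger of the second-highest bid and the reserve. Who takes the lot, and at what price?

J pays $962

Vickrey auction (reserve price $954): the highest bid at or above the reserve wins and pays the larger of the second-highest bid and the reserve.
Sorting bids: 992 (J) > 962 (L) > 960 (I) > 959 (K) > 958 (H) > 948 (F) > …
J has the top bid at or above the reserve ($992).
max(second-highest $962, reserve $954) = $962; the reserve does not bind.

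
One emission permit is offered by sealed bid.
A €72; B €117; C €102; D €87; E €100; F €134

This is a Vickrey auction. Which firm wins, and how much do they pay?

Sorting bids: 134 (F) > 117 (B) > 102 (C) > 100 (E) > 87 (D) > 72 (A)
Second-price: F pays B's bid of €117.

F pays €117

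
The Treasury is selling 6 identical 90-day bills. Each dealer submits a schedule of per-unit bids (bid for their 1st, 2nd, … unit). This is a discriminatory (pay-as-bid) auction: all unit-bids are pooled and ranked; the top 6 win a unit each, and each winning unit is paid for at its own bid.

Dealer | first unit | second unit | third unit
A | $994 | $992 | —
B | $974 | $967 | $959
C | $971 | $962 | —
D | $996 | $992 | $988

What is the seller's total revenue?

Merging the schedules and taking the best 6: 996 (D-1), 994 (A-1), 992 (A-2), 992 (D-2), 988 (D-3), 974 (B-1)
Next rejected bid: $971 (not a price — pay-as-bid).
Each winning unit pays its own bid.
Revenue = 996 + 994 + 992 + 992 + 988 + 974 = $5,936.

Total revenue: $5,936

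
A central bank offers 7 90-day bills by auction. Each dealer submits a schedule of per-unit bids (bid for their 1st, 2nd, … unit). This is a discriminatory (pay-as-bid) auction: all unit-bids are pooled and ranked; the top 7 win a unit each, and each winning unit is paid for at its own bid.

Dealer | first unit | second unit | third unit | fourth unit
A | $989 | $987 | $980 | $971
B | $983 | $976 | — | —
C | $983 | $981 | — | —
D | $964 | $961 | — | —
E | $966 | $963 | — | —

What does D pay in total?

D pays $0

Merging the schedules and taking the best 7: 989 (A-1), 987 (A-2), 983 (B-1), 983 (C-1), 981 (C-2), 980 (A-3), 976 (B-2)
Next rejected bid: $971 (not a price — pay-as-bid).
D wins no units.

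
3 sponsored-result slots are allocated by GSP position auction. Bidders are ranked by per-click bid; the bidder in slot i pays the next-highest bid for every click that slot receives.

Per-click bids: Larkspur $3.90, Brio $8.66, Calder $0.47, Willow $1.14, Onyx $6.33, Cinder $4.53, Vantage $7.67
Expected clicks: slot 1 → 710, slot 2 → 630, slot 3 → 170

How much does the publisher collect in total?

Sorting advertisers: $8.66 (Brio) > $7.67 (Vantage) > $6.33 (Onyx) > $4.53 (Cinder) > …
Slot 1: Brio pays $7.67 × 710 = $5445.70
Slot 2: Vantage pays $6.33 × 630 = $3987.90
Slot 3: Onyx pays $4.53 × 170 = $770.10
Total = $10203.70

Total revenue: $10203.70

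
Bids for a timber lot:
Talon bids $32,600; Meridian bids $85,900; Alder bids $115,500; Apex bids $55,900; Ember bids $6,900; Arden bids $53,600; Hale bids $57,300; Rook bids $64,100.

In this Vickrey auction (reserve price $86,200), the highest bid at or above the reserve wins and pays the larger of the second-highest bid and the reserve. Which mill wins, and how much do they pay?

Vickrey auction (reserve price $86,200): the highest bid at or above the reserve wins and pays the larger of the second-highest bid and the reserve.
Bids ranked: 115,500 (Alder) > 85,900 (Meridian) > 64,100 (Rook) > 57,300 (Hale) > 55,900 (Apex) > 53,600 (Arden) > …
Alder has the top bid at or above the reserve ($115,500).
Second-highest bid $85,900 is below the reserve $86,200, so the reserve binds → payment $86,200.

Alder pays $86,200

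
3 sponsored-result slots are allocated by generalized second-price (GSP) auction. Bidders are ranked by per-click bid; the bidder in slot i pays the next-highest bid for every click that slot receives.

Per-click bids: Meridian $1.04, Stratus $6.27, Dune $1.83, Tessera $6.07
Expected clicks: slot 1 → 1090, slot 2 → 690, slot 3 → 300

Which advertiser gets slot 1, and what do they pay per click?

Stratus; $6.07 per click

Per-click bids in order: $6.27 (Stratus) > $6.07 (Tessera) > $1.83 (Dune) > $1.04 (Meridian)
Slot 1 goes to the first-ranked bidder, Stratus, who pays the next bid down: $6.07/click.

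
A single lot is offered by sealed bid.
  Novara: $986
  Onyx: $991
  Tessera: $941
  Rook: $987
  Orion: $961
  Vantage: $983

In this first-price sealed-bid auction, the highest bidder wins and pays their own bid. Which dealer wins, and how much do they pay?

Sorting bids: 991 (Onyx) > 987 (Rook) > 986 (Novara) > 983 (Vantage) > 961 (Orion) > 941 (Tessera)
First-price: Onyx pays what they bid, $991.

Onyx pays $991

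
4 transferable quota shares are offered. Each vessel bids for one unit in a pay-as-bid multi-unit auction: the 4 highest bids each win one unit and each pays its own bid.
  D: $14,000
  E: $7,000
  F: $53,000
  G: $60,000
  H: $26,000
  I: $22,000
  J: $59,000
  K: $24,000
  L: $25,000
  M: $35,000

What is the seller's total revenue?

Total revenue: $207,000

Ordering the bids: 60,000 (G), 59,000 (J), 53,000 (F), 35,000 (M), 26,000 (H), 25,000 (L), …
Top 4: G, J, F, M.
Total revenue = 60,000 + 59,000 + 53,000 + 35,000 = $207,000.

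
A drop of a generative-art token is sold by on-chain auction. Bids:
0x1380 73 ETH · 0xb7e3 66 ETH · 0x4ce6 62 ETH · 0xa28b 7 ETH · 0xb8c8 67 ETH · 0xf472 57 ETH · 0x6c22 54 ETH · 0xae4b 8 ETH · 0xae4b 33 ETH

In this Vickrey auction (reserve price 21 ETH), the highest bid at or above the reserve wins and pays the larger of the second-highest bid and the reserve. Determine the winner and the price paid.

Bids ranked: 73 (0x1380) > 67 (0xb8c8) > 66 (0xb7e3) > 62 (0x4ce6) > 57 (0xf472) > 54 (0x6c22) > …
0x1380 has the top bid at or above the reserve (73 ETH).
max(second-highest 67 ETH, reserve 21 ETH) = 67 ETH; the reserve does not bind.

0x1380 pays 67 ETH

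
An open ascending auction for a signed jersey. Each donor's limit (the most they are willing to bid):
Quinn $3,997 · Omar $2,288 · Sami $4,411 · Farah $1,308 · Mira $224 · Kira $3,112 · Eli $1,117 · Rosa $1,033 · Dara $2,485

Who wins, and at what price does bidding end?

Limits ranked: 4,411 (Sami) > 3,997 (Quinn) > 3,112 (Kira) > 2,485 (Dara) > 2,288 (Omar) > 1,308 (Farah) > …
Once the price passes $3,997, only Sami is left; the hammer falls at Quinn's limit of $3,997.

Sami wins at $3,997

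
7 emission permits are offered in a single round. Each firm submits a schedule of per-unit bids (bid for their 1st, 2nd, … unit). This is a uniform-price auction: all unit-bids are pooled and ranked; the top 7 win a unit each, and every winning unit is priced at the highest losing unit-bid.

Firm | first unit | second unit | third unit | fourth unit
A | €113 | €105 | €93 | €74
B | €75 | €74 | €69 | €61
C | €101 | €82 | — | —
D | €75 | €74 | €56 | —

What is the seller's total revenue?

Total revenue: €518

All unit-bids, highest first — top 7: 113 (A-1), 105 (A-2), 101 (C-1), 93 (A-3), 82 (C-2), 75 (B-1), 75 (D-1)
The (k+1)-th unit-bid is €74.
Allocation: A 3, B 1, C 2, D 1. Every unit priced at €74.
Revenue = 7 × 74 = €518.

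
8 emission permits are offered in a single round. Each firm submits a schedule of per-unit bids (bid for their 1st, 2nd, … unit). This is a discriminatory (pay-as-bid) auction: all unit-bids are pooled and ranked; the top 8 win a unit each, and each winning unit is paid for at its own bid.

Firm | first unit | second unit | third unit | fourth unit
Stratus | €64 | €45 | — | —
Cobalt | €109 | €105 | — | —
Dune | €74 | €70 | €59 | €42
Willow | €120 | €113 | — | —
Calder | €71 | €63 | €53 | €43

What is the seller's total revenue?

Total revenue: €726

Merging the schedules and taking the best 8: 120 (Willow-1), 113 (Willow-2), 109 (Cobalt-1), 105 (Cobalt-2), 74 (Dune-1), 71 (Calder-1), 70 (Dune-2), 64 (Stratus-1)
Next rejected bid: €63 (not a price — pay-as-bid).
Each winning unit pays its own bid.
Revenue = 120 + 113 + 109 + 105 + 74 + 71 + 70 + 64 = €726.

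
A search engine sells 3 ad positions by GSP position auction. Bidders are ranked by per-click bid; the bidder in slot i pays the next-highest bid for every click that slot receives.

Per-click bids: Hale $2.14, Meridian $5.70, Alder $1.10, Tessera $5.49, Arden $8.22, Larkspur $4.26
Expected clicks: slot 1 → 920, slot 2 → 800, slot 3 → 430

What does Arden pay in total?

Arden pays $5244.00

Per-click bids in order: $8.22 (Arden) > $5.70 (Meridian) > $5.49 (Tessera) > $4.26 (Larkspur) > …
Arden holds slot 1 → pays next bid $5.70 × 920 clicks = $5244.00.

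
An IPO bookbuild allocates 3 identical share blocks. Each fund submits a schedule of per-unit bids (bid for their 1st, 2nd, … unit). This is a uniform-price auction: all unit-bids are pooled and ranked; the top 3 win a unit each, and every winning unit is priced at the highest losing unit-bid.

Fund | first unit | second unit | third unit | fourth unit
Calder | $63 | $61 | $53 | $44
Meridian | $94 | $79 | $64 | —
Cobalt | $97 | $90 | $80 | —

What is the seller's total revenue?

Merging the schedules and taking the best 3: 97 (Cobalt-1), 94 (Meridian-1), 90 (Cobalt-2)
First bid not allocated: $80.
Allocation: Cobalt 2, Meridian 1. Every unit priced at $80.
Revenue = 3 × 80 = $240.

Total revenue: $240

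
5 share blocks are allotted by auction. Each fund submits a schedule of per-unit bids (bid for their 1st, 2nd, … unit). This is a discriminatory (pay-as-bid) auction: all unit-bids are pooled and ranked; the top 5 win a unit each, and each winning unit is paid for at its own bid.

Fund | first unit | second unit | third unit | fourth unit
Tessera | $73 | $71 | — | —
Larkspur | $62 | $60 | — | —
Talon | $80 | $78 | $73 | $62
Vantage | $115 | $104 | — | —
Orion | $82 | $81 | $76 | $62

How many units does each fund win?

Pooled unit-bids ranked (top 5): 115 (Vantage-1), 104 (Vantage-2), 82 (Orion-1), 81 (Orion-2), 80 (Talon-1)
Next rejected bid: $78 (not a price — pay-as-bid).
Allocation: Orion 2, Talon 1, Vantage 2.

Orion 2, Talon 1, Vantage 2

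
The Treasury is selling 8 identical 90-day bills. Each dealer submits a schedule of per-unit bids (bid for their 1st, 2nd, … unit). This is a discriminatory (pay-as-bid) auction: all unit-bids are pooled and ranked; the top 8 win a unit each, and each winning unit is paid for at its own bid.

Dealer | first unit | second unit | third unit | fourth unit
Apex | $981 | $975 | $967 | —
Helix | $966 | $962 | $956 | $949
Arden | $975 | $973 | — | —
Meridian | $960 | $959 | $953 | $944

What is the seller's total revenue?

Total revenue: $7,759

Pooled unit-bids ranked (top 8): 981 (Apex-1), 975 (Apex-2), 975 (Arden-1), 973 (Arden-2), 967 (Apex-3), 966 (Helix-1), 962 (Helix-2), 960 (Meridian-1)
Next rejected bid: $959 (not a price — pay-as-bid).
Each winning unit pays its own bid.
Revenue = 981 + 975 + 975 + 973 + 967 + 966 + 962 + 960 = $7,759.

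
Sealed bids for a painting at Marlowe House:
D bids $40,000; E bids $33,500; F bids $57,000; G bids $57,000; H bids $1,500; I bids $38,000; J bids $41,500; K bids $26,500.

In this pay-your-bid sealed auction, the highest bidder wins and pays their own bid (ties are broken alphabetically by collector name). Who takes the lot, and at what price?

Rule: the highest bidder wins and pays their own bid.
Bids in order: 57,000 (F) > 57,000 (G) > 41,500 (J) > 40,000 (D) > 38,000 (I) > 33,500 (E) > …
Tie at $57,000 → F wins by tie-break.
F has the highest bid and pays exactly that: $57,000.

F pays $57,000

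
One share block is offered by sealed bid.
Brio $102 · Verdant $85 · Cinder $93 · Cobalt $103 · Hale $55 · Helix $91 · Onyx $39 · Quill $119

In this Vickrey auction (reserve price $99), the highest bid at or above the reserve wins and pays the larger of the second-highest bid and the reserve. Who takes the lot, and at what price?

Quill pays $103

Sorting bids: 119 (Quill) > 103 (Cobalt) > 102 (Brio) > 93 (Cinder) > 91 (Helix) > 85 (Verdant) > …
Quill has the top bid at or above the reserve ($119).
Second-highest bid $103 exceeds the reserve $99 → payment $103.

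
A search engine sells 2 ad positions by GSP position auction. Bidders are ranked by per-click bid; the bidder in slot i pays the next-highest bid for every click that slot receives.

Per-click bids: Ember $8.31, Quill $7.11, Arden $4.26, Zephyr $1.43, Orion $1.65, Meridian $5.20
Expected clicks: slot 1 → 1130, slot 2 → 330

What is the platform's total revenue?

Per-click bids in order: $8.31 (Ember) > $7.11 (Quill) > $5.20 (Meridian) > …
Slot 1: Ember pays $7.11 × 1130 = $8034.30
Slot 2: Quill pays $5.20 × 330 = $1716.00
Total = $9750.30

Total revenue: $9750.30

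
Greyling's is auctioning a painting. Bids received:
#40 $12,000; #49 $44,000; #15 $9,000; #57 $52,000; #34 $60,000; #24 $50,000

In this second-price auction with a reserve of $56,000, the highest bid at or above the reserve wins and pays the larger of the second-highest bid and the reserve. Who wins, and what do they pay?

#34 pays $56,000

Second-price auction with a reserve of $56,000: the highest bid at or above the reserve wins and pays the larger of the second-highest bid and the reserve.
Sorting bids: 60,000 (#34) > 52,000 (#57) > 50,000 (#24) > 44,000 (#49) > 12,000 (#40) > 9,000 (#15)
#34 has the top bid at or above the reserve ($60,000).
Second-highest bid $52,000 is below the reserve $56,000, so the reserve binds → payment $56,000.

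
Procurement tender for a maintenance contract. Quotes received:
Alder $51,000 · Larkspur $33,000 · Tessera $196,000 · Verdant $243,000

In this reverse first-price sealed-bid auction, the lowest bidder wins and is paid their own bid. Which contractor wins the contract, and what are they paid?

Rule: the lowest bidder wins and is paid their own bid.
Sorting bids: 33,000 (Larkspur) < 51,000 (Alder) < 196,000 (Tessera) < 243,000 (Verdant)
First-price: Larkspur is paid what they bid, $33,000.

Larkspur is paid $33,000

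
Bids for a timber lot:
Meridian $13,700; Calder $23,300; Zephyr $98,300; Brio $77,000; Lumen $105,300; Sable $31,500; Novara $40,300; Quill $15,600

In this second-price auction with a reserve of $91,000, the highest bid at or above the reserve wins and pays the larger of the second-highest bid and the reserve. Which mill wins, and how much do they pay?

Sorting bids: 105,300 (Lumen) > 98,300 (Zephyr) > 77,000 (Brio) > 40,300 (Novara) > 31,500 (Sable) > 23,300 (Calder) > …
Highest eligible bid: Lumen at $105,300.
max(second-highest $98,300, reserve $91,000) = $98,300; the reserve does not bind.

Lumen pays $98,300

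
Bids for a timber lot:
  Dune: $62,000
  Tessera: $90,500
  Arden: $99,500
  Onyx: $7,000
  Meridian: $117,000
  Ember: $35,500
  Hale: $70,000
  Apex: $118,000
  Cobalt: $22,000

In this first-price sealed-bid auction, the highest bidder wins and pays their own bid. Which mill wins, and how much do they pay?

First-price sealed-bid auction: the highest bidder wins and pays their own bid.
Bids in order: 118,000 (Apex) > 117,000 (Meridian) > 99,500 (Arden) > 90,500 (Tessera) > 70,000 (Hale) > 62,000 (Dune) > …
Apex has the highest bid and pays exactly that: $118,000.

Apex pays $118,000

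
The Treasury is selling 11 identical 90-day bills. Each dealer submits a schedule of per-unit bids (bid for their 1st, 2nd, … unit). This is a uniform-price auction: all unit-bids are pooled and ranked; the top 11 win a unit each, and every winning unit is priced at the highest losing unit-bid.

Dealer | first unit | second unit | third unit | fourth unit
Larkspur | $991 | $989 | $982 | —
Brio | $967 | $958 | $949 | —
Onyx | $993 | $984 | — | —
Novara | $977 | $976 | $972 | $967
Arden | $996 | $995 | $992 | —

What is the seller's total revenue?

Pooled unit-bids ranked (top 11): 996 (Arden-1), 995 (Arden-2), 993 (Onyx-1), 992 (Arden-3), 991 (Larkspur-1), 989 (Larkspur-2), 984 (Onyx-2), 982 (Larkspur-3), 977 (Novara-1), 976 (Novara-2), 972 (Novara-3)
Highest rejected unit-bid = $967.
Allocation: Arden 3, Larkspur 3, Novara 3, Onyx 2. Every unit priced at $967.
Revenue = 11 × 967 = $10,637.

Total revenue: $10,637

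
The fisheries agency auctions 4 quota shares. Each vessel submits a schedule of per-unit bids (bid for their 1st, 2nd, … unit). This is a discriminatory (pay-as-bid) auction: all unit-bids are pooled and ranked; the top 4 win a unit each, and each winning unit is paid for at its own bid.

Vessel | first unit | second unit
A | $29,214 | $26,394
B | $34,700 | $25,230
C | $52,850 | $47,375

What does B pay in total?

Merging the schedules and taking the best 4: 52,850 (C-1), 47,375 (C-2), 34,700 (B-1), 29,214 (A-1)
Next rejected bid: $26,394 (not a price — pay-as-bid).
B's winning unit-bids: 34,700 = $34,700.

B pays $34,700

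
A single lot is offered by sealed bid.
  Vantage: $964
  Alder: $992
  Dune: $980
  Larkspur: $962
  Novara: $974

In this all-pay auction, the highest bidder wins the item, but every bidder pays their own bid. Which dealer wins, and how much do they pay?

Bids ranked: 992 (Alder) > 980 (Dune) > 974 (Novara) > 964 (Vantage) > 962 (Larkspur)
Alder is highest and takes the item; every bidder forfeits their bid.

Alder pays $992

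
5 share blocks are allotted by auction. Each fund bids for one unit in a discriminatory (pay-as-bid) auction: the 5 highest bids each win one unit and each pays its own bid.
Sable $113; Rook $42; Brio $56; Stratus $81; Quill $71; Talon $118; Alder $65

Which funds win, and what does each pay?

Bids ranked high→low: 118 (Talon), 113 (Sable), 81 (Stratus), 71 (Quill), 65 (Alder), 56 (Brio), 42 (Rook)
The 5 highest are Talon, Sable, Stratus, Quill, Alder.
Each winner pays its own bid: Talon $118, Sable $113, Stratus $81, Quill $71, Alder $65.

Talon $118, Sable $113, Stratus $81, Quill $71, Alder $65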